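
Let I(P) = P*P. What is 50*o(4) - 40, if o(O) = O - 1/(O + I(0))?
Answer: 295/2 ≈ 147.50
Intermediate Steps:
I(P) = P**2
o(O) = O - 1/O (o(O) = O - 1/(O + 0**2) = O - 1/(O + 0) = O - 1/O)
50*o(4) - 40 = 50*(4 - 1/4) - 40 = 50*(15/4) - 40 = 375/2 - 40 = 295/2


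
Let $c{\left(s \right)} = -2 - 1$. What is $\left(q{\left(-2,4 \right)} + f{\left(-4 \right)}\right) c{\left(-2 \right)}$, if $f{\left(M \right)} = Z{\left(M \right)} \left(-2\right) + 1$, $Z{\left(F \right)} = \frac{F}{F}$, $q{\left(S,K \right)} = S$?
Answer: $9$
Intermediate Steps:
$Z{\left(F \right)} = 1$
$f{\left(M \right)} = -1$ ($f{\left(M \right)} = 1 \left(-2\right) + 1 = -2 + 1 = -1$)
$c{\left(s \right)} = -3$
$\left(q{\left(-2,4 \right)} + f{\left(-4 \right)}\right) c{\left(-2 \right)} = \left(-2 - 1\right) \left(-3\right) = \left(-3\right) \left(-3\right) = 9$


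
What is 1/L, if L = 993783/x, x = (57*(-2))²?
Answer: 4332/331261 ≈ 0.013077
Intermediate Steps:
x = 12996 (x = (-114)² = 12996)
L = 331261/4332 (L = 993783/12996 = 993783*(1/12996) = 331261/4332 ≈ 76.468)
1/L = 1/(331261/4332) = 4332/331261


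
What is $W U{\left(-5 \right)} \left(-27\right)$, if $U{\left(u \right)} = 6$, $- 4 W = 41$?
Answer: $\frac{3321}{2} \approx 1660.5$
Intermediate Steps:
$W = - \frac{41}{4}$ ($W = \left(- \frac{1}{4}\right) 41 = - \frac{41}{4} \approx -10.25$)
$W U{\left(-5 \right)} \left(-27\right) = \left(- \frac{41}{4}\right) 6 \left(-27\right) = \left(- \frac{123}{2}\right) \left(-27\right) = \frac{3321}{2}$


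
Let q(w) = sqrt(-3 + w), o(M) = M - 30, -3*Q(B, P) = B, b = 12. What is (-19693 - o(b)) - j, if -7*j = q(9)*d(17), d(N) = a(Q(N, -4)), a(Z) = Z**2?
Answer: -19675 + 289*sqrt(6)/63 ≈ -19664.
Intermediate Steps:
Q(B, P) = -B/3
o(M) = -30 + M
d(N) = N**2/9 (d(N) = (-N/3)**2 = N**2/9)
j = -289*sqrt(6)/63 (j = -sqrt(-3 + 9)*(1/9)*17**2/7 = -sqrt(6)*(1/9)*289/7 = -sqrt(6)*289/(7*9) = -289*sqrt(6)/63 ≈ -11.237)
(-19693 - o(b)) - j = (-19693 - (-30 + 12)) - (-289)*sqrt(6)/63 = (-19693 - 1*(-18)) + 289*sqrt(6)/63 = (-19693 + 18) + 289*sqrt(6)/63 = -19675 + 289*sqrt(6)/63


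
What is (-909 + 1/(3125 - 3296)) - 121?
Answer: -176131/171 ≈ -1030.0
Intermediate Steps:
(-909 + 1/(3125 - 3296)) - 121 = (-909 + 1/(-171)) - 121 = (-909 - 1/171) - 121 = -155440/171 - 121 = -176131/171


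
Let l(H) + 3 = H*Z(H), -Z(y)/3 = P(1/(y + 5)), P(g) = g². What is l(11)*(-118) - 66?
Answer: 38811/128 ≈ 303.21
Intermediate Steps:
Z(y) = -3/(5 + y)² (Z(y) = -3/(y + 5)² = -3/(5 + y)²)
l(H) = -3 - 3*H/(5 + H)² (l(H) = -3 + H*(-3/(5 + H)²) = -3 - 3*H/(5 + H)²)
l(11)*(-118) - 66 = (-3 - 3*11/(5 + 11)²)*(-118) - 66 = (-3 - 3*11/16²)*(-118) - 66 = (-3 - 3*11*1/256)*(-118) - 66 = (-3 - 33/256)*(-118) - 66 = -801/256*(-118) - 66 = 47259/128 - 66 = 38811/128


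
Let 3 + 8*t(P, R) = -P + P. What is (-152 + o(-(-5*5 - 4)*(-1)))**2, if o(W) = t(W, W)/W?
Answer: 1243338121/53824 ≈ 23100.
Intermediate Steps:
t(P, R) = -3/8 (t(P, R) = -3/8 + (-P + P)/8 = -3/8 + (1/8)*0 = -3/8 + 0 = -3/8)
o(W) = -3/(8*W)
(-152 + o(-(-5*5 - 4)*(-1)))**2 = (-152 - 3/(8*(-5*5 - 4)))**2 = (-152 - 3/(8*(-25 - 4)))**2 = (-152 - 3/(8*(-1*(-29)*(-1))))**2 = (-152 - 3/(8*(29*(-1))))**2 = (-152 - 3/8/(-29))**2 = (-152 - 3/8*(-1/29))**2 = (-152 + 3/232)**2 = (-35261/232)**2 = 1243338121/53824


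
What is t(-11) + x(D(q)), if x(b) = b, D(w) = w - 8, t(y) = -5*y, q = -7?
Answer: 40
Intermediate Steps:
D(w) = -8 + w
t(-11) + x(D(q)) = -5*(-11) + (-8 - 7) = 55 - 15 = 40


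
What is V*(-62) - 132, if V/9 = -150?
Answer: 83568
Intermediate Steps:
V = -1350 (V = 9*(-150) = -1350)
V*(-62) - 132 = -1350*(-62) - 132 = 83700 - 132 = 83568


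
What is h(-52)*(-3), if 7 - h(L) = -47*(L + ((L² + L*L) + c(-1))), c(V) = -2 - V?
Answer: -755076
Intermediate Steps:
h(L) = -40 + 47*L + 94*L² (h(L) = 7 - (-47)*(L + ((L² + L*L) + (-2 - 1*(-1)))) = 7 - (-47)*(L + ((L² + L²) + (-2 + 1))) = 7 - (-47)*(L + (2*L² - 1)) = 7 - (-47)*(L + (-1 + 2*L²)) = 7 - (-47)*(-1 + L + 2*L²) = 7 - (47 - 94*L² - 47*L) = 7 + (-47 + 47*L + 94*L²) = -40 + 47*L + 94*L²)
h(-52)*(-3) = (-40 + 47*(-52) + 94*(-52)²)*(-3) = (-40 - 2444 + 94*2704)*(-3) = (-40 - 2444 + 254176)*(-3) = 251692*(-3) = -755076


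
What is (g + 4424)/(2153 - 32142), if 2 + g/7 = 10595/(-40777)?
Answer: -179752405/1222861453 ≈ -0.14699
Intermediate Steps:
g = -645043/40777 (g = -14 + 7*(10595/(-40777)) = -14 + 7*(10595*(-1/40777)) = -14 + 7*(-10595/40777) = -14 - 74165/40777 = -645043/40777 ≈ -15.819)
(g + 4424)/(2153 - 32142) = (-645043/40777 + 4424)/(2153 - 32142) = (179752405/40777)/(-29989) = (179752405/40777)*(-1/29989) = -179752405/1222861453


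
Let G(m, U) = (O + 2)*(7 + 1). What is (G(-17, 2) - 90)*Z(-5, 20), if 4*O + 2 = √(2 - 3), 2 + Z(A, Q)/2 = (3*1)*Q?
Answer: -9048 + 232*I ≈ -9048.0 + 232.0*I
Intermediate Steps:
Z(A, Q) = -4 + 6*Q (Z(A, Q) = -4 + 2*((3*1)*Q) = -4 + 2*(3*Q) = -4 + 6*Q)
O = -½ + I/4 (O = -½ + √(2 - 3)/4 = -½ + √(-1)/4 = -½ + I/4 ≈ -0.5 + 0.25*I)
G(m, U) = 12 + 2*I (G(m, U) = ((-½ + I/4) + 2)*(7 + 1) = (3/2 + I/4)*8 = 12 + 2*I)
(G(-17, 2) - 90)*Z(-5, 20) = ((12 + 2*I) - 90)*(-4 + 6*20) = (-78 + 2*I)*(-4 + 120) = (-78 + 2*I)*116 = -9048 + 232*I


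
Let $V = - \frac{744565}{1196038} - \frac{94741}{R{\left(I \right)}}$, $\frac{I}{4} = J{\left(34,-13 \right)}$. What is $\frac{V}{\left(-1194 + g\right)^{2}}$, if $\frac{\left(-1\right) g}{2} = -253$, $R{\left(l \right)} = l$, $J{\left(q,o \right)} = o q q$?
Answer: $\frac{2016368967}{1000930942775296} \approx 2.0145 \cdot 10^{-6}$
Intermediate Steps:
$J{\left(q,o \right)} = o q^{2}$
$I = -60112$ ($I = 4 \left(- 13 \cdot 34^{2}\right) = 4 \left(\left(-13\right) 1156\right) = 4 \left(-15028\right) = -60112$)
$g = 506$ ($g = \left(-2\right) \left(-253\right) = 506$)
$V = \frac{2016368967}{2114595184}$ ($V = - \frac{744565}{1196038} - \frac{94741}{-60112} = \left(-744565\right) \frac{1}{1196038} - - \frac{5573}{3536} = - \frac{744565}{1196038} + \frac{5573}{3536} = \frac{2016368967}{2114595184} \approx 0.95355$)
$\frac{V}{\left(-1194 + g\right)^{2}} = \frac{2016368967}{2114595184 \left(-1194 + 506\right)^{2}} = \frac{2016368967}{2114595184 \left(-688\right)^{2}} = \frac{2016368967}{2114595184 \cdot 473344} = \frac{2016368967}{2114595184} \cdot \frac{1}{473344} = \frac{2016368967}{1000930942775296}$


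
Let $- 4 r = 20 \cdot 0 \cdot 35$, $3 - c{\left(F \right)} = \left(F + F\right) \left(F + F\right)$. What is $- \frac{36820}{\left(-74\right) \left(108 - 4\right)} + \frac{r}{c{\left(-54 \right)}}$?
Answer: $\frac{9205}{1924} \approx 4.7843$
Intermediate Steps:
$c{\left(F \right)} = 3 - 4 F^{2}$ ($c{\left(F \right)} = 3 - \left(F + F\right) \left(F + F\right) = 3 - 2 F 2 F = 3 - 4 F^{2}$)
$r = 0$ ($r = - \frac{20 \cdot 0 \cdot 35}{4} = - \frac{0 \cdot 35}{4} = \left(- \frac{1}{4}\right) 0 = 0$)
$- \frac{36820}{\left(-74\right) \left(108 - 4\right)} + \frac{r}{c{\left(-54 \right)}} = - \frac{36820}{\left(-74\right) \left(108 - 4\right)} + \frac{0}{3 - 4 \left(-54\right)^{2}} = - \frac{36820}{\left(-74\right) 104} + \frac{0}{3 - 11664} = - \frac{36820}{-7696} + \frac{0}{3 - 11664} = \left(-36820\right) \left(- \frac{1}{7696}\right) + \frac{0}{-11661} = \frac{9205}{1924} + 0 \left(- \frac{1}{11661}\right) = \frac{9205}{1924} + 0 = \frac{9205}{1924}$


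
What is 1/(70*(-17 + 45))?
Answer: 1/1960 ≈ 0.00051020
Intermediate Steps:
1/(70*(-17 + 45)) = 1/(70*28) = 1/1960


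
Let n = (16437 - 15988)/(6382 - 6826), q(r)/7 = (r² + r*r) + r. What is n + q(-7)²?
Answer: 180160987/444 ≈ 4.0577e+5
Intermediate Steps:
q(r) = 7*r + 14*r² (q(r) = 7*((r² + r*r) + r) = 7*((r² + r²) + r) = 7*(2*r² + r) = 7*(r + 2*r²) = 7*r + 14*r²)
n = -449/444 (n = 449/(-444) = 449*(-1/444) = -449/444 ≈ -1.0113)
n + q(-7)² = -449/444 + (7*(-7)*(1 + 2*(-7)))² = -449/444 + (7*(-7)*(1 - 14))² = -449/444 + (7*(-7)*(-13))² = -449/444 + 637² = -449/444 + 405769 = 180160987/444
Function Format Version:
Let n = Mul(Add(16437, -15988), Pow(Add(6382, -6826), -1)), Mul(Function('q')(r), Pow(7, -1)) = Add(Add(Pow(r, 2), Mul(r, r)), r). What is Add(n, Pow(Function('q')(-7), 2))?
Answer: Rational(180160987, 444) ≈ 4.0577e+5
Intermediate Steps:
Function('q')(r) = Add(Mul(7, r), Mul(14, Pow(r, 2))) (Function('q')(r) = Mul(7, Add(Add(Pow(r, 2), Mul(r, r)), r)) = Mul(7, Add(Add(Pow(r, 2), Pow(r, 2)), r)) = Mul(7, Add(Mul(2, Pow(r, 2)), r)) = Mul(7, Add(r, Mul(2, Pow(r, 2)))) = Add(Mul(7, r), Mul(14, Pow(r, 2))))
n = Rational(-449, 444) (n = Mul(449, Pow(-444, -1)) = Mul(449, Rational(-1, 444)) = Rational(-449, 444) ≈ -1.0113)
Add(n, Pow(Function('q')(-7), 2)) = Add(Rational(-449, 444), Pow(Mul(7, -7, Add(1, Mul(2, -7))), 2)) = Add(Rational(-449, 444), Pow(Mul(7, -7, Add(1, -14)), 2)) = Add(Rational(-449, 444), Pow(Mul(7, -7, -13), 2)) = Add(Rational(-449, 444), Pow(637, 2)) = Add(Rational(-449, 444), 405769) = Rational(180160987, 444)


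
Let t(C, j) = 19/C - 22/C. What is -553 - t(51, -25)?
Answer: -9400/17 ≈ -552.94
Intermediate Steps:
t(C, j) = -3/C
-553 - t(51, -25) = -553 - (-3)/51 = -553 - 1*(-1/17) = -553 + 1/17 = -9400/17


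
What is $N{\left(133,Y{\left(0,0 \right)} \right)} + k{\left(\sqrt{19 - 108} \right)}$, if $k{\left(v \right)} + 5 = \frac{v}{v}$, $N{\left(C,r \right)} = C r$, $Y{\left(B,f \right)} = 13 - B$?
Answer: $1725$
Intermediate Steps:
$k{\left(v \right)} = -4$ ($k{\left(v \right)} = -5 + \frac{v}{v} = -5 + 1 = -4$)
$N{\left(133,Y{\left(0,0 \right)} \right)} + k{\left(\sqrt{19 - 108} \right)} = 133 \left(13 - 0\right) - 4 = 133 \left(13 + 0\right) - 4 = 133 \cdot 13 - 4 = 1729 - 4 = 1725$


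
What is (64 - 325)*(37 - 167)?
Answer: 33930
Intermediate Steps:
(64 - 325)*(37 - 167) = -261*(-130) = 33930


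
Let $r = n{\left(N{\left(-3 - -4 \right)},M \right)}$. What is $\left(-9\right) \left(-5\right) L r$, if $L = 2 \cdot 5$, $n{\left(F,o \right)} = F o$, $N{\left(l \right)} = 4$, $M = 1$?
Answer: $1800$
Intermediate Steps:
$L = 10$
$r = 4$ ($r = 4 \cdot 1 = 4$)
$\left(-9\right) \left(-5\right) L r = \left(-9\right) \left(-5\right) 10 \cdot 4 = 45 \cdot 10 \cdot 4 = 450 \cdot 4 = 1800$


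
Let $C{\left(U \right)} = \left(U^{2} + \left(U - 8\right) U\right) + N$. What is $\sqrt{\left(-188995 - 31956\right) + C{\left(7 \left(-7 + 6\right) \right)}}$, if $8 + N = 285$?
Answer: $2 i \sqrt{55130} \approx 469.6 i$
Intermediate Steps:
$N = 277$ ($N = -8 + 285 = 277$)
$C{\left(U \right)} = 277 + U^{2} + U \left(-8 + U\right)$ ($C{\left(U \right)} = \left(U^{2} + \left(U - 8\right) U\right) + 277 = \left(U^{2} + \left(-8 + U\right) U\right) + 277 = \left(U^{2} + U \left(-8 + U\right)\right) + 277 = 277 + U^{2} + U \left(-8 + U\right)$)
$\sqrt{\left(-188995 - 31956\right) + C{\left(7 \left(-7 + 6\right) \right)}} = \sqrt{\left(-188995 - 31956\right) + \left(277 - 8 \cdot 7 \left(-7 + 6\right) + 2 \left(7 \left(-7 + 6\right)\right)^{2}\right)} = \sqrt{\left(-188995 - 31956\right) + \left(277 - 8 \cdot 7 \left(-1\right) + 2 \left(7 \left(-1\right)\right)^{2}\right)} = \sqrt{-220951 + \left(277 - -56 + 2 \left(-7\right)^{2}\right)} = \sqrt{-220951 + \left(277 + 56 + 2 \cdot 49\right)} = \sqrt{-220951 + \left(277 + 56 + 98\right)} = \sqrt{-220951 + 431} = \sqrt{-220520} = 2 i \sqrt{55130}$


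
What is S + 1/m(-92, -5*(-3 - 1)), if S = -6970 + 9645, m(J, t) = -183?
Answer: 489524/183 ≈ 2675.0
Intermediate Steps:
S = 2675
S + 1/m(-92, -5*(-3 - 1)) = 2675 + 1/(-183) = 2675 - 1/183 = 489524/183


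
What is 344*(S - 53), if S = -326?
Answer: -130376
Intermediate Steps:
344*(S - 53) = 344*(-326 - 53) = 344*(-379) = -130376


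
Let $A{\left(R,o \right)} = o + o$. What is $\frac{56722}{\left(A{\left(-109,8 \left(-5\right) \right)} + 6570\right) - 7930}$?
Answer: $- \frac{28361}{720} \approx -39.39$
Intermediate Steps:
$A{\left(R,o \right)} = 2 o$
$\frac{56722}{\left(A{\left(-109,8 \left(-5\right) \right)} + 6570\right) - 7930} = \frac{56722}{\left(2 \cdot 8 \left(-5\right) + 6570\right) - 7930} = \frac{56722}{\left(2 \left(-40\right) + 6570\right) - 7930} = \frac{56722}{\left(-80 + 6570\right) - 7930} = \frac{56722}{6490 - 7930} = \frac{56722}{-1440} = 56722 \left(- \frac{1}{1440}\right) = - \frac{28361}{720}$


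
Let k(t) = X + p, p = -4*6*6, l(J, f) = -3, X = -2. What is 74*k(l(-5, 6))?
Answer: -10804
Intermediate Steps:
p = -144 (p = -24*6 = -144)
k(t) = -146 (k(t) = -2 - 144 = -146)
74*k(l(-5, 6)) = 74*(-146) = -10804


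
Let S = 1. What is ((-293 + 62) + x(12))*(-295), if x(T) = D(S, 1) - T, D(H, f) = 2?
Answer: 71095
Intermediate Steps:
x(T) = 2 - T
((-293 + 62) + x(12))*(-295) = ((-293 + 62) + (2 - 1*12))*(-295) = (-231 + (2 - 12))*(-295) = (-231 - 10)*(-295) = -241*(-295) = 71095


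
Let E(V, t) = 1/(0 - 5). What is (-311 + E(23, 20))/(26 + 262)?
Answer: -389/360 ≈ -1.0806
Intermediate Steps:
E(V, t) = -⅕ (E(V, t) = 1/(-5) = -⅕)
(-311 + E(23, 20))/(26 + 262) = (-311 - ⅕)/(26 + 262) = -1556/5/288 = -1556/5*1/288 = -389/360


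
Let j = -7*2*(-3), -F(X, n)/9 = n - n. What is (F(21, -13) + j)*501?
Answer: 21042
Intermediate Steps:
F(X, n) = 0 (F(X, n) = -9*(n - n) = -9*0 = 0)
j = 42 (j = -14*(-3) = 42)
(F(21, -13) + j)*501 = (0 + 42)*501 = 42*501 = 21042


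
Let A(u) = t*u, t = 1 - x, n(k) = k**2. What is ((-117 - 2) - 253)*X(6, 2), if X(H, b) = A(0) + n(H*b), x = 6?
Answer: -53568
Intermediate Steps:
t = -5 (t = 1 - 1*6 = 1 - 6 = -5)
A(u) = -5*u
X(H, b) = H**2*b**2 (X(H, b) = -5*0 + (H*b)**2 = 0 + H**2*b**2 = H**2*b**2)
((-117 - 2) - 253)*X(6, 2) = ((-117 - 2) - 253)*(6**2*2**2) = (-119 - 253)*(36*4) = -372*144 = -53568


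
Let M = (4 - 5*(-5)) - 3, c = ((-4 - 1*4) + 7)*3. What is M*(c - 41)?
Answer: -1144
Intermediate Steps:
c = -3 (c = ((-4 - 4) + 7)*3 = (-8 + 7)*3 = -1*3 = -3)
M = 26 (M = (4 + 25) - 3 = 29 - 3 = 26)
M*(c - 41) = 26*(-3 - 41) = 26*(-44) = -1144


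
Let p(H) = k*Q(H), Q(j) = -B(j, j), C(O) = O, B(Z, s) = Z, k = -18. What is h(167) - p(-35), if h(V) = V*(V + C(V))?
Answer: 56408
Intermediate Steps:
h(V) = 2*V² (h(V) = V*(V + V) = V*(2*V) = 2*V²)
Q(j) = -j
p(H) = 18*H (p(H) = -(-18)*H = 18*H)
h(167) - p(-35) = 2*167² - 18*(-35) = 2*27889 - 1*(-630) = 55778 + 630 = 56408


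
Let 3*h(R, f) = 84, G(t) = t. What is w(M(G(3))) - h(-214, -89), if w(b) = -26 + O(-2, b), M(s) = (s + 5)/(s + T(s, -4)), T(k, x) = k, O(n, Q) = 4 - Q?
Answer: -154/3 ≈ -51.333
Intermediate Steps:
h(R, f) = 28 (h(R, f) = (⅓)*84 = 28)
M(s) = (5 + s)/(2*s) (M(s) = (s + 5)/(s + s) = (5 + s)/((2*s)) = (5 + s)*(1/(2*s)) = (5 + s)/(2*s))
w(b) = -22 - b (w(b) = -26 + (4 - b) = -22 - b)
w(M(G(3))) - h(-214, -89) = (-22 - (5 + 3)/(2*3)) - 1*28 = (-22 - 8/(2*3)) - 28 = (-22 - 1*4/3) - 28 = (-22 - 4/3) - 28 = -70/3 - 28 = -154/3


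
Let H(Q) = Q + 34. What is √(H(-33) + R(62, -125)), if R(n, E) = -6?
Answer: I*√5 ≈ 2.2361*I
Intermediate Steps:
H(Q) = 34 + Q
√(H(-33) + R(62, -125)) = √((34 - 33) - 6) = √(1 - 6) = √(-5) = I*√5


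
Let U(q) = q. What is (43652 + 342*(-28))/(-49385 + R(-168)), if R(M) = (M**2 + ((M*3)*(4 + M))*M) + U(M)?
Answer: -4868/1986791 ≈ -0.0024502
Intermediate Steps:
R(M) = M + M**2 + 3*M**2*(4 + M) (R(M) = (M**2 + ((M*3)*(4 + M))*M) + M = (M**2 + ((3*M)*(4 + M))*M) + M = (M**2 + (3*M*(4 + M))*M) + M = (M**2 + 3*M**2*(4 + M)) + M = M + M**2 + 3*M**2*(4 + M))
(43652 + 342*(-28))/(-49385 + R(-168)) = (43652 + 342*(-28))/(-49385 - 168*(1 + 3*(-168)**2 + 13*(-168))) = (43652 - 9576)/(-49385 - 168*(1 + 3*28224 - 2184)) = 34076/(-49385 - 168*(1 + 84672 - 2184)) = 34076/(-49385 - 168*82489) = 34076/(-49385 - 13858152) = 34076/(-13907537) = 34076*(-1/13907537) = -4868/1986791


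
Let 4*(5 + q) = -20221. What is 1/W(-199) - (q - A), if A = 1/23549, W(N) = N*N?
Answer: 18876027144309/3730255796 ≈ 5060.3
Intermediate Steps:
q = -20241/4 (q = -5 + (¼)*(-20221) = -5 - 20221/4 = -20241/4 ≈ -5060.3)
W(N) = N²
A = 1/23549 ≈ 4.2465e-5
1/W(-199) - (q - A) = 1/((-199)²) - (-20241/4 - 1*1/23549) = 1/39601 - (-20241/4 - 1/23549) = 1/39601 - 1*(-476655313/94196) = 1/39601 + 476655313/94196 = 18876027144309/3730255796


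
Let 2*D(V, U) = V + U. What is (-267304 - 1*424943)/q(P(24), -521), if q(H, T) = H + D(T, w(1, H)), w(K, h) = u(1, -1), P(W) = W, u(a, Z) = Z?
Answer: 230749/79 ≈ 2920.9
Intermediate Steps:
w(K, h) = -1
D(V, U) = U/2 + V/2 (D(V, U) = (V + U)/2 = (U + V)/2 = U/2 + V/2)
q(H, T) = -½ + H + T/2 (q(H, T) = H + ((½)*(-1) + T/2) = H + (-½ + T/2) = -½ + H + T/2)
(-267304 - 1*424943)/q(P(24), -521) = (-267304 - 1*424943)/(-½ + 24 + (½)*(-521)) = (-267304 - 424943)/(-½ + 24 - 521/2) = -692247/(-237) = -692247*(-1/237) = 230749/79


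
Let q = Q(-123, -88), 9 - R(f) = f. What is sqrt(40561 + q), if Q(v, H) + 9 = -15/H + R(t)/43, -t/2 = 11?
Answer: sqrt(145165725386)/1892 ≈ 201.38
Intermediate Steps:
t = -22 (t = -2*11 = -22)
R(f) = 9 - f
Q(v, H) = -356/43 - 15/H (Q(v, H) = -9 + (-15/H + (9 - 1*(-22))/43) = -9 + (-15/H + (9 + 22)*(1/43)) = -9 + (-15/H + 31*(1/43)) = -9 + (-15/H + 31/43) = -9 + (31/43 - 15/H) = -356/43 - 15/H)
q = -30683/3784 (q = -356/43 - 15/(-88) = -356/43 - 15*(-1/88) = -356/43 + 15/88 = -30683/3784 ≈ -8.1086)
sqrt(40561 + q) = sqrt(40561 - 30683/3784) = sqrt(153452141/3784) = sqrt(145165725386)/1892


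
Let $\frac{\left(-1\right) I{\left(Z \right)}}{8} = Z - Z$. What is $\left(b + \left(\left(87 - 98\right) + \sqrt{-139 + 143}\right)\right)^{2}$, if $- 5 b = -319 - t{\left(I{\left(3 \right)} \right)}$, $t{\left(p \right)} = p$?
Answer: $\frac{75076}{25} \approx 3003.0$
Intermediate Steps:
$I{\left(Z \right)} = 0$ ($I{\left(Z \right)} = - 8 \left(Z - Z\right) = \left(-8\right) 0 = 0$)
$b = \frac{319}{5}$ ($b = - \frac{-319 - 0}{5} = - \frac{-319 + 0}{5} = \left(- \frac{1}{5}\right) \left(-319\right) = \frac{319}{5} \approx 63.8$)
$\left(b + \left(\left(87 - 98\right) + \sqrt{-139 + 143}\right)\right)^{2} = \left(\frac{319}{5} + \left(\left(87 - 98\right) + \sqrt{-139 + 143}\right)\right)^{2} = \left(\frac{319}{5} - \left(11 - \sqrt{4}\right)\right)^{2} = \left(\frac{319}{5} + \left(-11 + 2\right)\right)^{2} = \left(\frac{319}{5} - 9\right)^{2} = \left(\frac{274}{5}\right)^{2} = \frac{75076}{25}$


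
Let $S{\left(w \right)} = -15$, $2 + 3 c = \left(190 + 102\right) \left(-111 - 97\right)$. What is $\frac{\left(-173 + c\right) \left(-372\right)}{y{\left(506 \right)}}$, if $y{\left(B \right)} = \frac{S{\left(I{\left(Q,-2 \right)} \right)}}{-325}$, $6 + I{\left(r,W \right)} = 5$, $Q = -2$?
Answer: $164577140$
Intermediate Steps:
$c = -20246$ ($c = - \frac{2}{3} + \frac{\left(190 + 102\right) \left(-111 - 97\right)}{3} = - \frac{2}{3} + \frac{292 \left(-208\right)}{3} = - \frac{2}{3} + \frac{1}{3} \left(-60736\right) = - \frac{2}{3} - \frac{60736}{3} = -20246$)
$I{\left(r,W \right)} = -1$ ($I{\left(r,W \right)} = -6 + 5 = -1$)
$y{\left(B \right)} = \frac{3}{65}$ ($y{\left(B \right)} = - \frac{15}{-325} = \left(-15\right) \left(- \frac{1}{325}\right) = \frac{3}{65}$)
$\frac{\left(-173 + c\right) \left(-372\right)}{y{\left(506 \right)}} = \frac{\left(-173 - 20246\right) \left(-372\right)}{\frac{3}{65}} = \left(-20419\right) \left(-372\right) \frac{65}{3} = 7595868 \cdot \frac{65}{3} = 164577140$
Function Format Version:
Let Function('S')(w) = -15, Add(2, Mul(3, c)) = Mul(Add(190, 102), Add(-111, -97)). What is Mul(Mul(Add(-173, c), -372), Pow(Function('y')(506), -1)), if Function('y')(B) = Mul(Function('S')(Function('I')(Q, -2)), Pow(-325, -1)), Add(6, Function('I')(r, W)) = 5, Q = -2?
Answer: 164577140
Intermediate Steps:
c = -20246 (c = Add(Rational(-2, 3), Mul(Rational(1, 3), Mul(Add(190, 102), Add(-111, -97)))) = Add(Rational(-2, 3), Mul(Rational(1, 3), Mul(292, -208))) = Add(Rational(-2, 3), Mul(Rational(1, 3), -60736)) = Add(Rational(-2, 3), Rational(-60736, 3)) = -20246)
Function('I')(r, W) = -1 (Function('I')(r, W) = Add(-6, 5) = -1)
Function('y')(B) = Rational(3, 65) (Function('y')(B) = Mul(-15, Pow(-325, -1)) = Mul(-15, Rational(-1, 325)) = Rational(3, 65))
Mul(Mul(Add(-173, c), -372), Pow(Function('y')(506), -1)) = Mul(Mul(Add(-173, -20246), -372), Pow(Rational(3, 65), -1)) = Mul(Mul(-20419, -372), Rational(65, 3)) = Mul(7595868, Rational(65, 3)) = 164577140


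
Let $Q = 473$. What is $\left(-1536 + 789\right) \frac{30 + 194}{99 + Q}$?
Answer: $- \frac{41832}{143} \approx -292.53$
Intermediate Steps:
$\left(-1536 + 789\right) \frac{30 + 194}{99 + Q} = \left(-1536 + 789\right) \frac{30 + 194}{99 + 473} = - 747 \cdot \frac{224}{572} = - 747 \cdot 224 \cdot \frac{1}{572} = \left(-747\right) \frac{56}{143} = - \frac{41832}{143}$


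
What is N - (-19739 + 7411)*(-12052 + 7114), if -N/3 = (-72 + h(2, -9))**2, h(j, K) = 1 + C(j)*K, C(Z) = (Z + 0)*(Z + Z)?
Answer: -60937011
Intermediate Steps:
C(Z) = 2*Z**2 (C(Z) = Z*(2*Z) = 2*Z**2)
h(j, K) = 1 + 2*K*j**2 (h(j, K) = 1 + (2*j**2)*K = 1 + 2*K*j**2)
N = -61347 (N = -3*(-72 + (1 + 2*(-9)*2**2))**2 = -3*(-72 + (1 + 2*(-9)*4))**2 = -3*(-72 + (1 - 72))**2 = -3*(-72 - 71)**2 = -3*(-143)**2 = -3*20449 = -61347)
N - (-19739 + 7411)*(-12052 + 7114) = -61347 - (-19739 + 7411)*(-12052 + 7114) = -61347 - (-12328)*(-4938) = -61347 - 1*60875664 = -61347 - 60875664 = -60937011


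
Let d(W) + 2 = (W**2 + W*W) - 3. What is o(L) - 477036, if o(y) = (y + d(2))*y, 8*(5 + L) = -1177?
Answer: -29078423/64 ≈ -4.5435e+5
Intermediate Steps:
d(W) = -5 + 2*W**2 (d(W) = -2 + ((W**2 + W*W) - 3) = -2 + ((W**2 + W**2) - 3) = -2 + (2*W**2 - 3) = -2 + (-3 + 2*W**2) = -5 + 2*W**2)
L = -1217/8 (L = -5 + (1/8)*(-1177) = -5 - 1177/8 = -1217/8 ≈ -152.13)
o(y) = y*(3 + y) (o(y) = (y + (-5 + 2*2**2))*y = (y + (-5 + 2*4))*y = (y + (-5 + 8))*y = (y + 3)*y = (3 + y)*y = y*(3 + y))
o(L) - 477036 = -1217*(3 - 1217/8)/8 - 477036 = -1217/8*(-1193/8) - 477036 = 1451881/64 - 477036 = -29078423/64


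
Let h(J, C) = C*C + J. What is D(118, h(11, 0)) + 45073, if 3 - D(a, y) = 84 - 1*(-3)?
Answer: 44989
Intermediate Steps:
h(J, C) = J + C**2 (h(J, C) = C**2 + J = J + C**2)
D(a, y) = -84 (D(a, y) = 3 - (84 - 1*(-3)) = 3 - (84 + 3) = 3 - 1*87 = 3 - 87 = -84)
D(118, h(11, 0)) + 45073 = -84 + 45073 = 44989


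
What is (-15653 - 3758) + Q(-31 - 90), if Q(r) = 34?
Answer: -19377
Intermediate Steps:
(-15653 - 3758) + Q(-31 - 90) = (-15653 - 3758) + 34 = -19411 + 34 = -19377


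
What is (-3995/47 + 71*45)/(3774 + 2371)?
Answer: 622/1229 ≈ 0.50610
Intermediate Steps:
(-3995/47 + 71*45)/(3774 + 2371) = (-3995*1/47 + 3195)/6145 = (-85 + 3195)*(1/6145) = 3110*(1/6145) = 622/1229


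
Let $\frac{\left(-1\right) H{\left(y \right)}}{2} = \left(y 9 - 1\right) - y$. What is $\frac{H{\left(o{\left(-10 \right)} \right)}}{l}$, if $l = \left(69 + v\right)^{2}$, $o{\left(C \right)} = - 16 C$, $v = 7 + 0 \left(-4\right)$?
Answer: $- \frac{1279}{2888} \approx -0.44287$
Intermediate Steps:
$v = 7$ ($v = 7 + 0 = 7$)
$H{\left(y \right)} = 2 - 16 y$ ($H{\left(y \right)} = - 2 \left(\left(y 9 - 1\right) - y\right) = - 2 \left(\left(9 y - 1\right) - y\right) = - 2 \left(\left(-1 + 9 y\right) - y\right) = - 2 \left(-1 + 8 y\right) = 2 - 16 y$)
$l = 5776$ ($l = \left(69 + 7\right)^{2} = 76^{2} = 5776$)
$\frac{H{\left(o{\left(-10 \right)} \right)}}{l} = \frac{2 - 16 \left(\left(-16\right) \left(-10\right)\right)}{5776} = \left(2 - 2560\right) \frac{1}{5776} = \left(-2558\right) \frac{1}{5776} = - \frac{1279}{2888}$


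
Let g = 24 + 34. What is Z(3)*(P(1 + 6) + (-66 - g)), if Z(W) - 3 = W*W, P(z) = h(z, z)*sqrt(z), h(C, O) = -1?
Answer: -1488 - 12*sqrt(7) ≈ -1519.8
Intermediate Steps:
P(z) = -sqrt(z)
Z(W) = 3 + W**2 (Z(W) = 3 + W*W = 3 + W**2)
g = 58
Z(3)*(P(1 + 6) + (-66 - g)) = (3 + 3**2)*(-sqrt(1 + 6) + (-66 - 1*58)) = (3 + 9)*(-sqrt(7) + (-66 - 58)) = 12*(-sqrt(7) - 124) = 12*(-124 - sqrt(7)) = -1488 - 12*sqrt(7)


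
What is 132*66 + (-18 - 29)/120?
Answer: 1045393/120 ≈ 8711.6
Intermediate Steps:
132*66 + (-18 - 29)/120 = 8712 - 47*1/120 = 8712 - 47/120 = 1045393/120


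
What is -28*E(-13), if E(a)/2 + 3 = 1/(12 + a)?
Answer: 224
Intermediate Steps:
E(a) = -6 + 2/(12 + a)
-28*E(-13) = -56*(-35 - 3*(-13))/(12 - 13) = -56*(-35 + 39)/(-1) = -56*(-1)*4 = -28*(-8) = 224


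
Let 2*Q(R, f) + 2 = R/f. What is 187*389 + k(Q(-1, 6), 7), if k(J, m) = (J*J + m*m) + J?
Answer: 10482061/144 ≈ 72792.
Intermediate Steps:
Q(R, f) = -1 + R/(2*f) (Q(R, f) = -1 + (R/f)/2 = -1 + R/(2*f))
k(J, m) = J + J² + m² (k(J, m) = (J² + m²) + J = J + J² + m²)
187*389 + k(Q(-1, 6), 7) = 187*389 + (((½)*(-1) - 1*6)/6 + (((½)*(-1) - 1*6)/6)² + 7²) = 72743 + ((-½ - 6)/6 + ((-½ - 6)/6)² + 49) = 72743 + ((⅙)*(-13/2) + ((⅙)*(-13/2))² + 49) = 72743 + (-13/12 + (-13/12)² + 49) = 72743 + (-13/12 + 169/144 + 49) = 72743 + 7069/144 = 10482061/144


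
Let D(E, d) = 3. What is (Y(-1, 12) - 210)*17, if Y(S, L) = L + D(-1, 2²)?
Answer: -3315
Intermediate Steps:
Y(S, L) = 3 + L (Y(S, L) = L + 3 = 3 + L)
(Y(-1, 12) - 210)*17 = ((3 + 12) - 210)*17 = (15 - 210)*17 = -195*17 = -3315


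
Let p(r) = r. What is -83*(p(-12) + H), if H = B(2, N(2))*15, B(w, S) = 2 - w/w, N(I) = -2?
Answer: -249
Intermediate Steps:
B(w, S) = 1 (B(w, S) = 2 - 1*1 = 2 - 1 = 1)
H = 15 (H = 1*15 = 15)
-83*(p(-12) + H) = -83*(-12 + 15) = -83*3 = -249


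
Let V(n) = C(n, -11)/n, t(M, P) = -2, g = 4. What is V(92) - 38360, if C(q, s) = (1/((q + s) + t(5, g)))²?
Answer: -22025237919/574172 ≈ -38360.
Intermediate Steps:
C(q, s) = (-2 + q + s)⁻² (C(q, s) = (1/((q + s) - 2))² = (1/(-2 + q + s))² = (-2 + q + s)⁻²)
V(n) = 1/(n*(-13 + n)²) (V(n) = 1/((-2 + n - 11)²*n) = 1/((-13 + n)²*n) = 1/(n*(-13 + n)²))
V(92) - 38360 = 1/(92*(-13 + 92)²) - 38360 = (1/92)/79² - 38360 = (1/92)*(1/6241) - 38360 = 1/574172 - 38360 = -22025237919/574172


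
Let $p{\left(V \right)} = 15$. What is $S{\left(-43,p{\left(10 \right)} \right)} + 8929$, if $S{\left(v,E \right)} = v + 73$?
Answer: $8959$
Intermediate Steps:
$S{\left(v,E \right)} = 73 + v$
$S{\left(-43,p{\left(10 \right)} \right)} + 8929 = \left(73 - 43\right) + 8929 = 30 + 8929 = 8959$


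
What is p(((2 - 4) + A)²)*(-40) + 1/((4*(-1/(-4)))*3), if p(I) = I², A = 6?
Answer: -30719/3 ≈ -10240.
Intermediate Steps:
p(((2 - 4) + A)²)*(-40) + 1/((4*(-1/(-4)))*3) = (((2 - 4) + 6)²)²*(-40) + 1/((4*(-1/(-4)))*3) = ((-2 + 6)²)²*(-40) + 1/((4*(-1*(-¼)))*3) = (4²)²*(-40) + 1/((4*(¼))*3) = 16²*(-40) + 1/(1*3) = 256*(-40) + 1/3 = -10240 + ⅓ = -30719/3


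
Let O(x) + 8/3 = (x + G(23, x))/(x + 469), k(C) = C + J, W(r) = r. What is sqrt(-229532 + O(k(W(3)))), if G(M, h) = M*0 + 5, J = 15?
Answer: I*sqrt(489946465419)/1461 ≈ 479.1*I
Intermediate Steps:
G(M, h) = 5 (G(M, h) = 0 + 5 = 5)
k(C) = 15 + C (k(C) = C + 15 = 15 + C)
O(x) = -8/3 + (5 + x)/(469 + x) (O(x) = -8/3 + (x + 5)/(x + 469) = -8/3 + (5 + x)/(469 + x))
sqrt(-229532 + O(k(W(3)))) = sqrt(-229532 + (-3737 - 5*(15 + 3))/(3*(469 + (15 + 3)))) = sqrt(-229532 + (-3737 - 5*18)/(3*(469 + 18))) = sqrt(-229532 + (1/3)*(-3737 - 90)/487) = sqrt(-229532 + (1/3)*(1/487)*(-3827)) = sqrt(-229532 - 3827/1461) = sqrt(-335350079/1461) = I*sqrt(489946465419)/1461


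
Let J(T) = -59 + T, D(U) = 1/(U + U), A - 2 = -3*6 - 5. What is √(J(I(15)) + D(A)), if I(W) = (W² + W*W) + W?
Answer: 17*√2478/42 ≈ 20.149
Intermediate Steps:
A = -21 (A = 2 + (-3*6 - 5) = 2 + (-18 - 5) = 2 - 23 = -21)
I(W) = W + 2*W² (I(W) = (W² + W²) + W = 2*W² + W = W + 2*W²)
D(U) = 1/(2*U)
√(J(I(15)) + D(A)) = √((-59 + 15*(1 + 2*15)) + (½)/(-21)) = √((-59 + 15*(1 + 30)) + (½)*(-1/21)) = √((-59 + 15*31) - 1/42) = √((-59 + 465) - 1/42) = √(406 - 1/42) = √(17051/42) = 17*√2478/42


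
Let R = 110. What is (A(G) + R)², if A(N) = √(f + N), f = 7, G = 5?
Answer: 12112 + 440*√3 ≈ 12874.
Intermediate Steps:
A(N) = √(7 + N)
(A(G) + R)² = (√(7 + 5) + 110)² = (√12 + 110)² = (2*√3 + 110)² = (110 + 2*√3)²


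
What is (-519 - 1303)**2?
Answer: 3319684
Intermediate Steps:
(-519 - 1303)**2 = (-1822)**2 = 3319684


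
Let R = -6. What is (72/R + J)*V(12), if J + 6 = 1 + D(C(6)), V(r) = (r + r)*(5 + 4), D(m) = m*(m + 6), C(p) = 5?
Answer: 8208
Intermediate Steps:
D(m) = m*(6 + m)
V(r) = 18*r (V(r) = (2*r)*9 = 18*r)
J = 50 (J = -6 + (1 + 5*(6 + 5)) = -6 + (1 + 5*11) = -6 + (1 + 55) = -6 + 56 = 50)
(72/R + J)*V(12) = (72/(-6) + 50)*(18*12) = (72*(-1/6) + 50)*216 = (-12 + 50)*216 = 38*216 = 8208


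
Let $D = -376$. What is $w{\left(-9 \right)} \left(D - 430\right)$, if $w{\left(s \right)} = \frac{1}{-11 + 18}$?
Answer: $- \frac{806}{7} \approx -115.14$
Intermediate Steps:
$w{\left(s \right)} = \frac{1}{7}$
$w{\left(-9 \right)} \left(D - 430\right) = \frac{-376 - 430}{7} = \frac{1}{7} \left(-806\right) = - \frac{806}{7}$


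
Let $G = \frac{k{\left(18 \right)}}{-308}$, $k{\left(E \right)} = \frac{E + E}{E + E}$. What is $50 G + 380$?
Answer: $\frac{58495}{154} \approx 379.84$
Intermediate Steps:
$k{\left(E \right)} = 1$ ($k{\left(E \right)} = \frac{2 E}{2 E} = 2 E \frac{1}{2 E} = 1$)
$G = - \frac{1}{308}$ ($G = 1 \frac{1}{-308} = 1 \left(- \frac{1}{308}\right) = - \frac{1}{308} \approx -0.0032468$)
$50 G + 380 = 50 \left(- \frac{1}{308}\right) + 380 = - \frac{25}{154} + 380 = \frac{58495}{154}$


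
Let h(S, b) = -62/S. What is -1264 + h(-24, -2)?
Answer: -15137/12 ≈ -1261.4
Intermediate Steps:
-1264 + h(-24, -2) = -1264 - 62/(-24) = -1264 - 62*(-1/24) = -1264 + 31/12 = -15137/12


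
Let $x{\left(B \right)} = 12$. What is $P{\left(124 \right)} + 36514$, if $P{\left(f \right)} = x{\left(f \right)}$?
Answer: $36526$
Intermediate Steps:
$P{\left(f \right)} = 12$
$P{\left(124 \right)} + 36514 = 12 + 36514 = 36526$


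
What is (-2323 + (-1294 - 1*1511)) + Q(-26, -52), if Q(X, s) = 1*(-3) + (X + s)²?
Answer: 953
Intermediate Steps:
Q(X, s) = -3 + (X + s)²
(-2323 + (-1294 - 1*1511)) + Q(-26, -52) = (-2323 + (-1294 - 1*1511)) + (-3 + (-26 - 52)²) = (-2323 + (-1294 - 1511)) + (-3 + (-78)²) = (-2323 - 2805) + (-3 + 6084) = -5128 + 6081 = 953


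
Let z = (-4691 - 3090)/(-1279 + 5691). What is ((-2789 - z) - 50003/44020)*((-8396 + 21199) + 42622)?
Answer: -12102924531510/78313 ≈ -1.5455e+8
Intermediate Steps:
z = -7781/4412 ≈ -1.7636
((-2789 - z) - 50003/44020)*((-8396 + 21199) + 42622) = ((-2789 - 1*(-7781/4412)) - 50003/44020)*((-8396 + 21199) + 42622) = ((-2789 + 7781/4412) - 50003*1/44020)*(12803 + 42622) = (-12297287/4412 - 1613/1420)*55425 = -1091829006/391565*55425 = -12102924531510/78313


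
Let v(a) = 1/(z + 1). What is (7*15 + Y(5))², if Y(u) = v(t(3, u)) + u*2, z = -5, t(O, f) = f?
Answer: 210681/16 ≈ 13168.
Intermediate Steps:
v(a) = -¼ (v(a) = 1/(-5 + 1) = 1/(-4) = -¼)
Y(u) = -¼ + 2*u (Y(u) = -¼ + u*2 = -¼ + 2*u)
(7*15 + Y(5))² = (7*15 + (-¼ + 2*5))² = (105 + (-¼ + 10))² = (105 + 39/4)² = (459/4)² = 210681/16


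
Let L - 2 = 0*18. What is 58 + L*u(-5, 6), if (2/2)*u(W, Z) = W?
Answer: 48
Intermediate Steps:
L = 2 (L = 2 + 0*18 = 2 + 0 = 2)
u(W, Z) = W
58 + L*u(-5, 6) = 58 + 2*(-5) = 58 - 10 = 48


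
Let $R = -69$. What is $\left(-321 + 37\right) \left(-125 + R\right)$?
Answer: $55096$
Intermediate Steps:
$\left(-321 + 37\right) \left(-125 + R\right) = \left(-321 + 37\right) \left(-125 - 69\right) = \left(-284\right) \left(-194\right) = 55096$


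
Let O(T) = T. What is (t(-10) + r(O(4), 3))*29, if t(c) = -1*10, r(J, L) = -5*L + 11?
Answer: -406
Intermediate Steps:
r(J, L) = 11 - 5*L
t(c) = -10
(t(-10) + r(O(4), 3))*29 = (-10 + (11 - 5*3))*29 = (-10 + (11 - 15))*29 = (-10 - 4)*29 = -14*29 = -406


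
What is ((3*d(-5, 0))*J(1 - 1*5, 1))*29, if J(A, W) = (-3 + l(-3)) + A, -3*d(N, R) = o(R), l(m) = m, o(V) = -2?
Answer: -580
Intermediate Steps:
d(N, R) = ⅔ (d(N, R) = -⅓*(-2) = ⅔)
J(A, W) = -6 + A (J(A, W) = (-3 - 3) + A = -6 + A)
((3*d(-5, 0))*J(1 - 1*5, 1))*29 = ((3*(⅔))*(-6 + (1 - 1*5)))*29 = (2*(-6 + (1 - 5)))*29 = (2*(-6 - 4))*29 = (2*(-10))*29 = -20*29 = -580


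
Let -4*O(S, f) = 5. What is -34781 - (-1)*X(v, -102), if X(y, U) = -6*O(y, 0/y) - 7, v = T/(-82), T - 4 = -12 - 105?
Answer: -69561/2 ≈ -34781.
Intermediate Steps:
O(S, f) = -5/4 (O(S, f) = -¼*5 = -5/4)
T = -113 (T = 4 + (-12 - 105) = 4 - 117 = -113)
v = 113/82 (v = -113/(-82) = -113*(-1/82) = 113/82 ≈ 1.3780)
X(y, U) = ½ (X(y, U) = -6*(-5/4) - 7 = 15/2 - 7 = ½)
-34781 - (-1)*X(v, -102) = -34781 - (-1)/2 = -34781 - 1*(-½) = -34781 + ½ = -69561/2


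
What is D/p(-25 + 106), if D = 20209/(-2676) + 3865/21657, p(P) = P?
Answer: -15826799/173862396 ≈ -0.091031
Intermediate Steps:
D = -47480397/6439348 (D = 20209*(-1/2676) + 3865*(1/21657) = -20209/2676 + 3865/21657 = -47480397/6439348 ≈ -7.3735)
D/p(-25 + 106) = -47480397/(6439348*(-25 + 106)) = -47480397/6439348/81 = -47480397/6439348*1/81 = -15826799/173862396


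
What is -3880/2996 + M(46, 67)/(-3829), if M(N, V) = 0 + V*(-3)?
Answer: -509083/409703 ≈ -1.2426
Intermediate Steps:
M(N, V) = -3*V (M(N, V) = 0 - 3*V = -3*V)
-3880/2996 + M(46, 67)/(-3829) = -3880/2996 - 3*67/(-3829) = -3880*1/2996 - 201*(-1/3829) = -970/749 + 201/3829 = -509083/409703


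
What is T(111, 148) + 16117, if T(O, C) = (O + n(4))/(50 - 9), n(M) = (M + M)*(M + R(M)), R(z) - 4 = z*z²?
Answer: 661484/41 ≈ 16134.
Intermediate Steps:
R(z) = 4 + z³ (R(z) = 4 + z*z² = 4 + z³)
n(M) = 2*M*(4 + M + M³) (n(M) = (M + M)*(M + (4 + M³)) = (2*M)*(4 + M + M³) = 2*M*(4 + M + M³))
T(O, C) = 576/41 + O/41 (T(O, C) = (O + 2*4*(4 + 4 + 4³))/(50 - 9) = (O + 2*4*(4 + 4 + 64))/41 = (O + 2*4*72)*(1/41) = (O + 576)*(1/41) = (576 + O)*(1/41) = 576/41 + O/41)
T(111, 148) + 16117 = (576/41 + (1/41)*111) + 16117 = (576/41 + 111/41) + 16117 = 687/41 + 16117 = 661484/41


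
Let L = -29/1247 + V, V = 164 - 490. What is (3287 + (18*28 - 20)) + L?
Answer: 148134/43 ≈ 3445.0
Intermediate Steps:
V = -326
L = -14019/43 (L = -29/1247 - 326 = -29*1/1247 - 326 = -1/43 - 326 = -14019/43 ≈ -326.02)
(3287 + (18*28 - 20)) + L = (3287 + (18*28 - 20)) - 14019/43 = (3287 + (504 - 20)) - 14019/43 = (3287 + 484) - 14019/43 = 3771 - 14019/43 = 148134/43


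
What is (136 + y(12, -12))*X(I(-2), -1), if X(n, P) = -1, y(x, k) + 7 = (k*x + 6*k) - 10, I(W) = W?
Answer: 97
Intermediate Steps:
y(x, k) = -17 + 6*k + k*x (y(x, k) = -7 + ((k*x + 6*k) - 10) = -7 + ((6*k + k*x) - 10) = -7 + (-10 + 6*k + k*x) = -17 + 6*k + k*x)
(136 + y(12, -12))*X(I(-2), -1) = (136 + (-17 + 6*(-12) - 12*12))*(-1) = (136 + (-17 - 72 - 144))*(-1) = (136 - 233)*(-1) = -97*(-1) = 97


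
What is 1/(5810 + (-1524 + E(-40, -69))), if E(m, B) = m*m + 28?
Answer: 1/5914 ≈ 0.00016909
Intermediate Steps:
E(m, B) = 28 + m**2 (E(m, B) = m**2 + 28 = 28 + m**2)
1/(5810 + (-1524 + E(-40, -69))) = 1/(5810 + (-1524 + (28 + (-40)**2))) = 1/(5810 + (-1524 + (28 + 1600))) = 1/(5810 + (-1524 + 1628)) = 1/(5810 + 104) = 1/5914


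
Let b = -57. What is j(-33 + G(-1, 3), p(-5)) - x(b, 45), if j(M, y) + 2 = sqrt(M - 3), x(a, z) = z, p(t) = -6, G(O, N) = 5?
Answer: -47 + I*sqrt(31) ≈ -47.0 + 5.5678*I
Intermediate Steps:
j(M, y) = -2 + sqrt(-3 + M) (j(M, y) = -2 + sqrt(M - 3) = -2 + sqrt(-3 + M))
j(-33 + G(-1, 3), p(-5)) - x(b, 45) = (-2 + sqrt(-3 + (-33 + 5))) - 1*45 = (-2 + sqrt(-3 - 28)) - 45 = (-2 + sqrt(-31)) - 45 = (-2 + I*sqrt(31)) - 45 = -47 + I*sqrt(31)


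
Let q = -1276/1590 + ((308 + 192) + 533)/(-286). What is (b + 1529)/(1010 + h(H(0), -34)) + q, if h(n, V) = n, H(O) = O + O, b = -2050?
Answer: -11321998/2296437 ≈ -4.9302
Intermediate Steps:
H(O) = 2*O
q = -1003703/227370 (q = -1276*1/1590 + (500 + 533)*(-1/286) = -638/795 + 1033*(-1/286) = -638/795 - 1033/286 = -1003703/227370 ≈ -4.4144)
(b + 1529)/(1010 + h(H(0), -34)) + q = (-2050 + 1529)/(1010 + 2*0) - 1003703/227370 = -521/(1010 + 0) - 1003703/227370 = -521/1010 - 1003703/227370 = -11321998/2296437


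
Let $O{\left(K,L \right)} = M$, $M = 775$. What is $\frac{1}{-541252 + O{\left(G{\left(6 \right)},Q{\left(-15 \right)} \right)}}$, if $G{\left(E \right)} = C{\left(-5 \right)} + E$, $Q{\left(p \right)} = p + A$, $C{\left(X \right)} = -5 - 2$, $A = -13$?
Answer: $- \frac{1}{540477} \approx -1.8502 \cdot 10^{-6}$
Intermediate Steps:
$C{\left(X \right)} = -7$
$Q{\left(p \right)} = -13 + p$ ($Q{\left(p \right)} = p - 13 = -13 + p$)
$G{\left(E \right)} = -7 + E$
$O{\left(K,L \right)} = 775$
$\frac{1}{-541252 + O{\left(G{\left(6 \right)},Q{\left(-15 \right)} \right)}} = \frac{1}{-541252 + 775} = \frac{1}{-540477} = - \frac{1}{540477}$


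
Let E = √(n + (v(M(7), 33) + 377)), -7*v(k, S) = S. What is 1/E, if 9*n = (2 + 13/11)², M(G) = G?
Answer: 33*√19925563/2846509 ≈ 0.051750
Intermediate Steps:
v(k, S) = -S/7
n = 1225/1089 (n = (2 + 13/11)²/9 = (35/11)²/9 = (⅑)*(1225/121) = 1225/1089 ≈ 1.1249)
E = √19925563/231 (E = √(1225/1089 + (-⅐*33 + 377)) = √(1225/1089 + (-33/7 + 377)) = √(1225/1089 + 2606/7) = √(2846509/7623) = √19925563/231 ≈ 19.324)
1/E = 1/(√19925563/231) = 33*√19925563/2846509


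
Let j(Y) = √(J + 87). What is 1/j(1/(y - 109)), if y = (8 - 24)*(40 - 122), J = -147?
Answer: -I*√15/30 ≈ -0.1291*I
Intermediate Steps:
y = 1312 (y = -16*(-82) = 1312)
j(Y) = 2*I*√15 (j(Y) = √(-147 + 87) = √(-60) = 2*I*√15)
1/j(1/(y - 109)) = 1/(2*I*√15) = -I*√15/30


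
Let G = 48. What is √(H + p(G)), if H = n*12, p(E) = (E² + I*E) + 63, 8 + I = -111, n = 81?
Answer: I*√2373 ≈ 48.713*I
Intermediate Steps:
I = -119 (I = -8 - 111 = -119)
p(E) = 63 + E² - 119*E (p(E) = (E² - 119*E) + 63 = 63 + E² - 119*E)
H = 972 (H = 81*12 = 972)
√(H + p(G)) = √(972 + (63 + 48² - 119*48)) = √(972 + (63 + 2304 - 5712)) = √(972 - 3345) = √(-2373) = I*√2373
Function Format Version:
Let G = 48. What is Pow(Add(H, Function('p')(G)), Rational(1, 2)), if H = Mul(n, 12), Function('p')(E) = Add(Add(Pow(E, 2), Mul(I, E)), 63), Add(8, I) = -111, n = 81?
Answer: Mul(I, Pow(2373, Rational(1, 2))) ≈ Mul(48.713, I)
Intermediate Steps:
I = -119 (I = Add(-8, -111) = -119)
Function('p')(E) = Add(63, Pow(E, 2), Mul(-119, E)) (Function('p')(E) = Add(Add(Pow(E, 2), Mul(-119, E)), 63) = Add(63, Pow(E, 2), Mul(-119, E)))
H = 972 (H = Mul(81, 12) = 972)
Pow(Add(H, Function('p')(G)), Rational(1, 2)) = Pow(Add(972, Add(63, Pow(48, 2), Mul(-119, 48))), Rational(1, 2)) = Pow(Add(972, Add(63, 2304, -5712)), Rational(1, 2)) = Pow(Add(972, -3345), Rational(1, 2)) = Pow(-2373, Rational(1, 2)) = Mul(I, Pow(2373, Rational(1, 2)))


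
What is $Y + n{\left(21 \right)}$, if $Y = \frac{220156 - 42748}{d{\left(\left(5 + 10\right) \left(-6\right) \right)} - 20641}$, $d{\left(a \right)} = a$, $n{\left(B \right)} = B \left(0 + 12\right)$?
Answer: $\frac{5046804}{20731} \approx 243.44$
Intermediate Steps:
$n{\left(B \right)} = 12 B$ ($n{\left(B \right)} = B 12 = 12 B$)
$Y = - \frac{177408}{20731}$ ($Y = \frac{220156 - 42748}{\left(5 + 10\right) \left(-6\right) - 20641} = \frac{177408}{15 \left(-6\right) - 20641} = \frac{177408}{-90 - 20641} = \frac{177408}{-20731} = 177408 \left(- \frac{1}{20731}\right) = - \frac{177408}{20731} \approx -8.5576$)
$Y + n{\left(21 \right)} = - \frac{177408}{20731} + 12 \cdot 21 = - \frac{177408}{20731} + 252 = \frac{5046804}{20731}$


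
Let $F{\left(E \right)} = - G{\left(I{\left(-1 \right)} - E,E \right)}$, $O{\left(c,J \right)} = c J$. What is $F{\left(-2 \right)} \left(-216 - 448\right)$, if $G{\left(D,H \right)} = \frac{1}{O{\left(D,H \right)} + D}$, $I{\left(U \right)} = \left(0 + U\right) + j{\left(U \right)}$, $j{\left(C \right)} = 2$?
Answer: $- \frac{664}{3} \approx -221.33$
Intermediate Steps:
$O{\left(c,J \right)} = J c$
$I{\left(U \right)} = 2 + U$ ($I{\left(U \right)} = \left(0 + U\right) + 2 = U + 2 = 2 + U$)
$G{\left(D,H \right)} = \frac{1}{D + D H}$ ($G{\left(D,H \right)} = \frac{1}{H D + D} = \frac{1}{D H + D} = \frac{1}{D + D H}$)
$F{\left(E \right)} = - \frac{1}{\left(1 + E\right) \left(1 - E\right)}$ ($F{\left(E \right)} = - \frac{1}{\left(\left(2 - 1\right) - E\right) \left(1 + E\right)} = - \frac{1}{\left(1 - E\right) \left(1 + E\right)} = - \frac{1}{\left(1 + E\right) \left(1 - E\right)}$)
$F{\left(-2 \right)} \left(-216 - 448\right) = \frac{-216 - 448}{-1 + \left(-2\right)^{2}} = \frac{1}{-1 + 4} \left(-664\right) = \frac{1}{3} \left(-664\right) = - \frac{664}{3}$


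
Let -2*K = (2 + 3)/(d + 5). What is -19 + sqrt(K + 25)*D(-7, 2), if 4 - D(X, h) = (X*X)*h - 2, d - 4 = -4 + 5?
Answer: -19 - 138*sqrt(11) ≈ -476.69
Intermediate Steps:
d = 5 (d = 4 + (-4 + 5) = 4 + 1 = 5)
K = -1/4 (K = -(2 + 3)/(2*(5 + 5)) = -5/(2*10) = -1/2*1/2 = -1/4 ≈ -0.25000)
D(X, h) = 6 - h*X**2 (D(X, h) = 4 - ((X*X)*h - 2) = 4 - (X**2*h - 2) = 4 - (h*X**2 - 2) = 4 - (-2 + h*X**2) = 4 + (2 - h*X**2) = 6 - h*X**2)
-19 + sqrt(K + 25)*D(-7, 2) = -19 + sqrt(-1/4 + 25)*(6 - 1*2*(-7)**2) = -19 + sqrt(99/4)*(6 - 1*2*49) = -19 + (3*sqrt(11)/2)*(6 - 98) = -19 + (3*sqrt(11)/2)*(-92) = -19 - 138*sqrt(11)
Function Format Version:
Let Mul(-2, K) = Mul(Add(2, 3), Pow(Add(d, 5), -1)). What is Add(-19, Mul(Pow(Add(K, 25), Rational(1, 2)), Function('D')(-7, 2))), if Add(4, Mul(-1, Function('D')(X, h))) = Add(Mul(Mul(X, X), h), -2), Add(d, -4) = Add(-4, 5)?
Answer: Add(-19, Mul(-138, Pow(11, Rational(1, 2)))) ≈ -476.69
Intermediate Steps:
d = 5 (d = Add(4, Add(-4, 5)) = Add(4, 1) = 5)
K = Rational(-1, 4) (K = Mul(Rational(-1, 2), Mul(Add(2, 3), Pow(Add(5, 5), -1))) = Mul(Rational(-1, 2), Mul(5, Pow(10, -1))) = Mul(Rational(-1, 2), Mul(5, Rational(1, 10))) = Mul(Rational(-1, 2), Rational(1, 2)) = Rational(-1, 4) ≈ -0.25000)
Function('D')(X, h) = Add(6, Mul(-1, h, Pow(X, 2))) (Function('D')(X, h) = Add(4, Mul(-1, Add(Mul(Mul(X, X), h), -2))) = Add(4, Mul(-1, Add(Mul(Pow(X, 2), h), -2))) = Add(4, Mul(-1, Add(Mul(h, Pow(X, 2)), -2))) = Add(4, Mul(-1, Add(-2, Mul(h, Pow(X, 2))))) = Add(4, Add(2, Mul(-1, h, Pow(X, 2)))) = Add(6, Mul(-1, h, Pow(X, 2))))
Add(-19, Mul(Pow(Add(K, 25), Rational(1, 2)), Function('D')(-7, 2))) = Add(-19, Mul(Pow(Add(Rational(-1, 4), 25), Rational(1, 2)), Add(6, Mul(-1, 2, Pow(-7, 2))))) = Add(-19, Mul(Pow(Rational(99, 4), Rational(1, 2)), Add(6, Mul(-1, 2, 49)))) = Add(-19, Mul(Mul(Rational(3, 2), Pow(11, Rational(1, 2))), Add(6, -98))) = Add(-19, Mul(Mul(Rational(3, 2), Pow(11, Rational(1, 2))), -92)) = Add(-19, Mul(-138, Pow(11, Rational(1, 2))))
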